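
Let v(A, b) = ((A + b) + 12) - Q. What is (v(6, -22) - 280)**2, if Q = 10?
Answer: 86436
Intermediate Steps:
v(A, b) = 2 + A + b (v(A, b) = ((A + b) + 12) - 1*10 = (12 + A + b) - 10 = 2 + A + b)
(v(6, -22) - 280)**2 = ((2 + 6 - 22) - 280)**2 = (-14 - 280)**2 = (-294)**2 = 86436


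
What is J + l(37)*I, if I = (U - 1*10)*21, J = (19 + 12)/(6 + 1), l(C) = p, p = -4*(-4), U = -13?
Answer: -54065/7 ≈ -7723.6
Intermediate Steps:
p = 16
l(C) = 16
J = 31/7 ≈ 4.4286
I = -483 (I = (-13 - 1*10)*21 = (-13 - 10)*21 = -23*21 = -483)
J + l(37)*I = 31/7 + 16*(-483) = 31/7 - 7728 = -54065/7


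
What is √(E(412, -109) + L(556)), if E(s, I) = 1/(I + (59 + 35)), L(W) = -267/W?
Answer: I*√9509685/4170 ≈ 0.73952*I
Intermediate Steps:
E(s, I) = 1/(94 + I) (E(s, I) = 1/(I + 94) = 1/(94 + I))
√(E(412, -109) + L(556)) = √(1/(94 - 109) - 267/556) = √(1/(-15) - 267*1/556) = √(-1/15 - 267/556) = √(-4561/8340) = I*√9509685/4170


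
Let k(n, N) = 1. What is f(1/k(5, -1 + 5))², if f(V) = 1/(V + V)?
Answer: ¼ ≈ 0.25000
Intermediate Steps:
f(V) = 1/(2*V)
f(1/k(5, -1 + 5))² = (1/(2*(1/1)))² = ((½)/1)² = ((½)*1)² = (½)² = ¼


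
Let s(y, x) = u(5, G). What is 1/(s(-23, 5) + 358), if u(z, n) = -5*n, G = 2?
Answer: 1/348 ≈ 0.0028736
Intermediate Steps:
s(y, x) = -10 (s(y, x) = -5*2 = -10)
1/(s(-23, 5) + 358) = 1/(-10 + 358) = 1/348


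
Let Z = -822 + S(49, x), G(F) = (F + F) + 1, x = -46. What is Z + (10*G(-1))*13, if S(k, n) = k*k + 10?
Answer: 1459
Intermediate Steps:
G(F) = 1 + 2*F (G(F) = 2*F + 1 = 1 + 2*F)
S(k, n) = 10 + k**2 (S(k, n) = k**2 + 10 = 10 + k**2)
Z = 1589 (Z = -822 + (10 + 49**2) = -822 + (10 + 2401) = -822 + 2411 = 1589)
Z + (10*G(-1))*13 = 1589 + (10*(1 + 2*(-1)))*13 = 1589 + (10*(1 - 2))*13 = 1589 + (10*(-1))*13 = 1589 - 10*13 = 1589 - 130 = 1459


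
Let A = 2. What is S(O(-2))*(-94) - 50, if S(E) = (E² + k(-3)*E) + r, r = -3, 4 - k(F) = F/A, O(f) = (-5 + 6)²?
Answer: -379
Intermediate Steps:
O(f) = 1 (O(f) = 1² = 1)
k(F) = 4 - F/2
S(E) = -3 + E² + 11*E/2 (S(E) = (E² + (4 - ½*(-3))*E) - 3 = (E² + (4 + 3/2)*E) - 3 = (E² + 11*E/2) - 3 = -3 + E² + 11*E/2)
S(O(-2))*(-94) - 50 = (-3 + 1² + (11/2)*1)*(-94) - 50 = (-3 + 1 + 11/2)*(-94) - 50 = (7/2)*(-94) - 50 = -329 - 50 = -379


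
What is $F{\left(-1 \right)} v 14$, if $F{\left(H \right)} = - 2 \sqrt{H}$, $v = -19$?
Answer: $532 i \approx 532.0 i$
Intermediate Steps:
$F{\left(-1 \right)} v 14 = - 2 \sqrt{-1} \left(-19\right) 14 = - 2 i \left(-19\right) 14 = 38 i 14 = 532 i$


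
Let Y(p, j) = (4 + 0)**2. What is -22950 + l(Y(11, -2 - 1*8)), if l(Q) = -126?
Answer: -23076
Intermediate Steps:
Y(p, j) = 16 (Y(p, j) = 4**2 = 16)
-22950 + l(Y(11, -2 - 1*8)) = -22950 - 126 = -23076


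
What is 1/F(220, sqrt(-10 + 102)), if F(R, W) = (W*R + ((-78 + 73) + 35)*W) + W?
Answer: sqrt(23)/11546 ≈ 0.00041537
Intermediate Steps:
F(R, W) = 31*W + R*W (F(R, W) = (R*W + (-5 + 35)*W) + W = (R*W + 30*W) + W = (30*W + R*W) + W = 31*W + R*W)
1/F(220, sqrt(-10 + 102)) = 1/(sqrt(-10 + 102)*(31 + 220)) = 1/(sqrt(92)*251) = 1/((2*sqrt(23))*251) = 1/(502*sqrt(23)) = sqrt(23)/11546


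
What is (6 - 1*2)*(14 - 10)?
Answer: 16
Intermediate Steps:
(6 - 1*2)*(14 - 10) = (6 - 2)*4 = 4*4 = 16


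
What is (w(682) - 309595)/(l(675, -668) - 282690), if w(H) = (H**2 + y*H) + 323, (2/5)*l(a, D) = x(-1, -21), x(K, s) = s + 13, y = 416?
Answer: -219782/141355 ≈ -1.5548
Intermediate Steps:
x(K, s) = 13 + s
l(a, D) = -20 (l(a, D) = 5*(13 - 21)/2 = (5/2)*(-8) = -20)
w(H) = 323 + H**2 + 416*H (w(H) = (H**2 + 416*H) + 323 = 323 + H**2 + 416*H)
(w(682) - 309595)/(l(675, -668) - 282690) = ((323 + 682**2 + 416*682) - 309595)/(-20 - 282690) = ((323 + 465124 + 283712) - 309595)/(-282710) = (749159 - 309595)*(-1/282710) = 439564*(-1/282710) = -219782/141355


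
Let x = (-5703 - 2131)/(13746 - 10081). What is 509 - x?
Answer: 1873319/3665 ≈ 511.14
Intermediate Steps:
x = -7834/3665 ≈ -2.1375
509 - x = 509 - 1*(-7834/3665) = 509 + 7834/3665 = 1873319/3665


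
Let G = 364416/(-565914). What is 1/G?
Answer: -94319/60736 ≈ -1.5529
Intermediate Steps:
G = -60736/94319 (G = 364416*(-1/565914) = -60736/94319 ≈ -0.64394)
1/G = 1/(-60736/94319) = -94319/60736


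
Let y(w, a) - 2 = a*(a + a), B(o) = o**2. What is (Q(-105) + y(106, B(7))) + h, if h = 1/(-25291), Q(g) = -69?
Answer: 119752884/25291 ≈ 4735.0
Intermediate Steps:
y(w, a) = 2 + 2*a**2 (y(w, a) = 2 + a*(a + a) = 2 + a*(2*a) = 2 + 2*a**2)
h = -1/25291 ≈ -3.9540e-5
(Q(-105) + y(106, B(7))) + h = (-69 + (2 + 2*(7**2)**2)) - 1/25291 = (-69 + (2 + 2*49**2)) - 1/25291 = (-69 + (2 + 2*2401)) - 1/25291 = (-69 + (2 + 4802)) - 1/25291 = (-69 + 4804) - 1/25291 = 4735 - 1/25291 = 119752884/25291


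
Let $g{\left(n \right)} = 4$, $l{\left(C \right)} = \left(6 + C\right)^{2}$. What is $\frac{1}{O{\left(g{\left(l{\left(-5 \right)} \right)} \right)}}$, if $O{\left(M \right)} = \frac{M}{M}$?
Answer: $1$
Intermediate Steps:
$O{\left(M \right)} = 1$
$\frac{1}{O{\left(g{\left(l{\left(-5 \right)} \right)} \right)}} = 1^{-1} = 1$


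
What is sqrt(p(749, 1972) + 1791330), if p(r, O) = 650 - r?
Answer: 13*sqrt(10599) ≈ 1338.4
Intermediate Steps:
sqrt(p(749, 1972) + 1791330) = sqrt((650 - 1*749) + 1791330) = sqrt((650 - 749) + 1791330) = sqrt(-99 + 1791330) = sqrt(1791231) = 13*sqrt(10599)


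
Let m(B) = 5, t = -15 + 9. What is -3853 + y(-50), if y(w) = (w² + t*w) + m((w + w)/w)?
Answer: -1048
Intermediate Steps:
t = -6
y(w) = 5 + w² - 6*w (y(w) = (w² - 6*w) + 5 = 5 + w² - 6*w)
-3853 + y(-50) = -3853 + (5 + (-50)² - 6*(-50)) = -3853 + (5 + 2500 + 300) = -3853 + 2805 = -1048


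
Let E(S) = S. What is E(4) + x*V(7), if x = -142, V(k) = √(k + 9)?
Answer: -564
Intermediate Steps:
V(k) = √(9 + k)
E(4) + x*V(7) = 4 - 142*√(9 + 7) = 4 - 142*√16 = 4 - 142*4 = 4 - 568 = -564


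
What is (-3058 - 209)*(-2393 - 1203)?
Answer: 11748132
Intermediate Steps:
(-3058 - 209)*(-2393 - 1203) = -3267*(-3596) = 11748132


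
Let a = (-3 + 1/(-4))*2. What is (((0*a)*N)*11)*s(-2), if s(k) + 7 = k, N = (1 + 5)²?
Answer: 0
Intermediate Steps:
a = -13/2 (a = (-3 - ¼)*2 = -13/4*2 = -13/2 ≈ -6.5000)
N = 36 (N = 6² = 36)
s(k) = -7 + k
(((0*a)*N)*11)*s(-2) = (((0*(-13/2))*36)*11)*(-7 - 2) = ((0*36)*11)*(-9) = (0*11)*(-9) = 0*(-9) = 0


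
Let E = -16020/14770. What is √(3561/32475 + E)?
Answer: I*√9969453540991/3197705 ≈ 0.98741*I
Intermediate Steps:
E = -1602/1477 (E = -16020*1/14770 = -1602/1477 ≈ -1.0846)
√(3561/32475 + E) = √(3561/32475 - 1602/1477) = √(3561*(1/32475) - 1602/1477) = √(1187/10825 - 1602/1477) = √(-15588451/15988525) = I*√9969453540991/3197705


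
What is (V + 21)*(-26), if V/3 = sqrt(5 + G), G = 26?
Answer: -546 - 78*sqrt(31) ≈ -980.29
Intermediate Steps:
V = 3*sqrt(31) (V = 3*sqrt(5 + 26) = 3*sqrt(31) ≈ 16.703)
(V + 21)*(-26) = (3*sqrt(31) + 21)*(-26) = (21 + 3*sqrt(31))*(-26) = -546 - 78*sqrt(31)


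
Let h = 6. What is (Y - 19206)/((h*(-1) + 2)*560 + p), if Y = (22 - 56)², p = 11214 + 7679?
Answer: -18050/16653 ≈ -1.0839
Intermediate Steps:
p = 18893
Y = 1156 (Y = (-34)² = 1156)
(Y - 19206)/((h*(-1) + 2)*560 + p) = (1156 - 19206)/((6*(-1) + 2)*560 + 18893) = -18050/((-6 + 2)*560 + 18893) = -18050/(-4*560 + 18893) = -18050/(-2240 + 18893) = -18050/16653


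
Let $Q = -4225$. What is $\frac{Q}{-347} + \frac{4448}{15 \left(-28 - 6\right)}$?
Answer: $\frac{305647}{88485} \approx 3.4542$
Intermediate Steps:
$\frac{Q}{-347} + \frac{4448}{15 \left(-28 - 6\right)} = - \frac{4225}{-347} + \frac{4448}{15 \left(-28 - 6\right)} = \left(-4225\right) \left(- \frac{1}{347}\right) + \frac{4448}{15 \left(-34\right)} = \frac{4225}{347} + \frac{4448}{-510} = \frac{4225}{347} + 4448 \left(- \frac{1}{510}\right) = \frac{4225}{347} - \frac{2224}{255} = \frac{305647}{88485}$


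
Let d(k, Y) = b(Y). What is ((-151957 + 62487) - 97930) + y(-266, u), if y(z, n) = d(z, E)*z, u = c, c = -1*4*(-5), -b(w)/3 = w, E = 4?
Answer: -184208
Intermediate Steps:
b(w) = -3*w
d(k, Y) = -3*Y
c = 20 (c = -4*(-5) = 20)
u = 20
y(z, n) = -12*z (y(z, n) = (-3*4)*z = -12*z)
((-151957 + 62487) - 97930) + y(-266, u) = ((-151957 + 62487) - 97930) - 12*(-266) = (-89470 - 97930) + 3192 = -187400 + 3192 = -184208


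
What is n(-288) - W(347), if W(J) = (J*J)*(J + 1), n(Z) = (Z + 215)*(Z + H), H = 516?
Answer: -41918976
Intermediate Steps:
n(Z) = (215 + Z)*(516 + Z) (n(Z) = (Z + 215)*(Z + 516) = (215 + Z)*(516 + Z))
W(J) = J²*(1 + J)
n(-288) - W(347) = (110940 + (-288)² + 731*(-288)) - 347²*(1 + 347) = (110940 + 82944 - 210528) - 120409*348 = -16644 - 1*41902332 = -16644 - 41902332 = -41918976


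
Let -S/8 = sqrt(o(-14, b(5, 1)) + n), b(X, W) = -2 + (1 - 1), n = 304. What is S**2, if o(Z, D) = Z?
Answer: 18560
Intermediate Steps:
b(X, W) = -2 (b(X, W) = -2 + 0 = -2)
S = -8*sqrt(290) (S = -8*sqrt(-14 + 304) = -8*sqrt(290) ≈ -136.24)
S**2 = (-8*sqrt(290))**2 = 18560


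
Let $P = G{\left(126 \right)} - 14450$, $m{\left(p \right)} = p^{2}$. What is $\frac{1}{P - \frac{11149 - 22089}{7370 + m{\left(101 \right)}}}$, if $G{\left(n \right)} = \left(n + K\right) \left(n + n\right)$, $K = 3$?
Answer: $\frac{17571}{317308058} \approx 5.5375 \cdot 10^{-5}$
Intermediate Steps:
$G{\left(n \right)} = 2 n \left(3 + n\right)$ ($G{\left(n \right)} = \left(n + 3\right) \left(n + n\right) = \left(3 + n\right) 2 n = 2 n \left(3 + n\right)$)
$P = 18058$ ($P = 2 \cdot 126 \left(3 + 126\right) - 14450 = 2 \cdot 126 \cdot 129 - 14450 = 32508 - 14450 = 18058$)
$\frac{1}{P - \frac{11149 - 22089}{7370 + m{\left(101 \right)}}} = \frac{1}{18058 - \frac{11149 - 22089}{7370 + 101^{2}}} = \frac{1}{18058 - - \frac{10940}{7370 + 10201}} = \frac{1}{18058 - - \frac{10940}{17571}} = \frac{1}{18058 + \frac{10940}{17571}} = \frac{1}{\frac{317308058}{17571}} = \frac{17571}{317308058}$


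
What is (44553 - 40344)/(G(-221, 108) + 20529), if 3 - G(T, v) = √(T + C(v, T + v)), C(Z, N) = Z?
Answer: 86419188/421563137 + 4209*I*√113/421563137 ≈ 0.205 + 0.00010613*I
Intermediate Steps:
G(T, v) = 3 - √(T + v)
(44553 - 40344)/(G(-221, 108) + 20529) = (44553 - 40344)/((3 - √(-221 + 108)) + 20529) = 4209/((3 - √(-113)) + 20529) = 4209/((3 - I*√113) + 20529) = 4209/(20532 - I*√113)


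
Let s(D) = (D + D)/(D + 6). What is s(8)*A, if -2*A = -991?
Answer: 3964/7 ≈ 566.29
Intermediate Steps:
A = 991/2 (A = -1/2*(-991) = 991/2 ≈ 495.50)
s(D) = 2*D/(6 + D) (s(D) = (2*D)/(6 + D) = 2*D/(6 + D))
s(8)*A = (2*8/(6 + 8))*(991/2) = (2*8/14)*(991/2) = (2*8*(1/14))*(991/2) = (8/7)*(991/2) = 3964/7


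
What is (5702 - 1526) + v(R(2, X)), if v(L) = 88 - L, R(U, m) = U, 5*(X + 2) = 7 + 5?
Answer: 4262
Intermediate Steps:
X = ⅖ (X = -2 + (7 + 5)/5 = -2 + (⅕)*12 = -2 + 12/5 = ⅖ ≈ 0.40000)
(5702 - 1526) + v(R(2, X)) = (5702 - 1526) + (88 - 1*2) = 4176 + (88 - 2) = 4176 + 86 = 4262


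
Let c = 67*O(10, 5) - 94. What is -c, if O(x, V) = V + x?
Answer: -911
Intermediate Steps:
c = 911 (c = 67*(5 + 10) - 94 = 67*15 - 94 = 1005 - 94 = 911)
-c = -1*911 = -911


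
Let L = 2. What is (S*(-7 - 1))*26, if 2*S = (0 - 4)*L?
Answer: 832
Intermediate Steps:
S = -4 (S = ((0 - 4)*2)/2 = (-4*2)/2 = (½)*(-8) = -4)
(S*(-7 - 1))*26 = -4*(-7 - 1)*26 = -4*(-8)*26 = 32*26 = 832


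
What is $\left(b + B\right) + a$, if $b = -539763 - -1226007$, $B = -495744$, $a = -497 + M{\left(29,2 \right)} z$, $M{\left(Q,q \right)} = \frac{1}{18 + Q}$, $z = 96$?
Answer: $\frac{8930237}{47} \approx 1.9001 \cdot 10^{5}$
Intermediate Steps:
$a = - \frac{23263}{47}$ ($a = -497 + \frac{1}{18 + 29} \cdot 96 = -497 + \frac{1}{47} \cdot 96 = -497 + \frac{96}{47} = - \frac{23263}{47} \approx -494.96$)
$b = 686244$ ($b = -539763 + 1226007 = 686244$)
$\left(b + B\right) + a = \left(686244 - 495744\right) - \frac{23263}{47} = 190500 - \frac{23263}{47} = \frac{8930237}{47}$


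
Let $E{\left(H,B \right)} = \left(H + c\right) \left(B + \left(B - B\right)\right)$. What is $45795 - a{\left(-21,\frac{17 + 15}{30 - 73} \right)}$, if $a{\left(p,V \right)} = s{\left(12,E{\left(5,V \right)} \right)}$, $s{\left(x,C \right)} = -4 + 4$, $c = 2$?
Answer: $45795$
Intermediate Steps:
$E{\left(H,B \right)} = B \left(2 + H\right)$ ($E{\left(H,B \right)} = \left(H + 2\right) \left(B + \left(B - B\right)\right) = \left(2 + H\right) \left(B + 0\right) = \left(2 + H\right) B = B \left(2 + H\right)$)
$s{\left(x,C \right)} = 0$
$a{\left(p,V \right)} = 0$
$45795 - a{\left(-21,\frac{17 + 15}{30 - 73} \right)} = 45795 - 0 = 45795 + 0 = 45795$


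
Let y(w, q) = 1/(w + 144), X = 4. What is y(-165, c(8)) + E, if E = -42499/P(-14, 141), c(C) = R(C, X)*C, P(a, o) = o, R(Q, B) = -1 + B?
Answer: -99180/329 ≈ -301.46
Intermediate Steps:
c(C) = 3*C (c(C) = (-1 + 4)*C = 3*C)
y(w, q) = 1/(144 + w)
E = -42499/141 ≈ -301.41
y(-165, c(8)) + E = 1/(144 - 165) - 42499/141 = 1/(-21) - 42499/141 = -1/21 - 42499/141 = -99180/329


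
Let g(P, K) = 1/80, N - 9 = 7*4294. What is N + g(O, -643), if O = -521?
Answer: 2405361/80 ≈ 30067.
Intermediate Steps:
N = 30067 (N = 9 + 7*4294 = 9 + 30058 = 30067)
g(P, K) = 1/80
N + g(O, -643) = 30067 + 1/80 = 2405361/80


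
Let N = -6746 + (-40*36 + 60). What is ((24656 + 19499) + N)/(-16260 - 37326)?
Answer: -36029/53586 ≈ -0.67236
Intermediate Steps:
N = -8126 (N = -6746 + (-1440 + 60) = -6746 - 1380 = -8126)
((24656 + 19499) + N)/(-16260 - 37326) = ((24656 + 19499) - 8126)/(-16260 - 37326) = (44155 - 8126)/(-53586) = 36029*(-1/53586) = -36029/53586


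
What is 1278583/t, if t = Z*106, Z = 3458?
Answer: 1278583/366548 ≈ 3.4882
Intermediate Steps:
t = 366548 (t = 3458*106 = 366548)
1278583/t = 1278583/366548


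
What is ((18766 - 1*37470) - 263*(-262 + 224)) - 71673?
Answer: -80383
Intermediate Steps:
((18766 - 1*37470) - 263*(-262 + 224)) - 71673 = ((18766 - 37470) - 263*(-38)) - 71673 = (-18704 + 9994) - 71673 = -8710 - 71673 = -80383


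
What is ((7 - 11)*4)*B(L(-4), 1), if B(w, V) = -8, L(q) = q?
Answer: 128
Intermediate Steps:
((7 - 11)*4)*B(L(-4), 1) = ((7 - 11)*4)*(-8) = -4*4*(-8) = -16*(-8) = 128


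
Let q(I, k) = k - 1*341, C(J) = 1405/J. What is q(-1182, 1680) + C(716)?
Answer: 960129/716 ≈ 1341.0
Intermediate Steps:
q(I, k) = -341 + k (q(I, k) = k - 341 = -341 + k)
q(-1182, 1680) + C(716) = (-341 + 1680) + 1405/716 = 1339 + 1405*(1/716) = 1339 + 1405/716 = 960129/716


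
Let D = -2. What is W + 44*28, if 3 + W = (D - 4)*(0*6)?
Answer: 1229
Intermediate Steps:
W = -3 (W = -3 + (-2 - 4)*(0*6) = -3 - 6*0 = -3 + 0 = -3)
W + 44*28 = -3 + 44*28 = -3 + 1232 = 1229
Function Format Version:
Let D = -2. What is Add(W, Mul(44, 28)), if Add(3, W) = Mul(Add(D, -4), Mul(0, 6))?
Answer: 1229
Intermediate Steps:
W = -3 (W = Add(-3, Mul(Add(-2, -4), Mul(0, 6))) = Add(-3, Mul(-6, 0)) = Add(-3, 0) = -3)
Add(W, Mul(44, 28)) = Add(-3, Mul(44, 28)) = Add(-3, 1232) = 1229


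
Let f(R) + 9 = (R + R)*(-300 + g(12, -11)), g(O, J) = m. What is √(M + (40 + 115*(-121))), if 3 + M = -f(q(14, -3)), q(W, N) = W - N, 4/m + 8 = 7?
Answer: I*√3533 ≈ 59.439*I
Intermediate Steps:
m = -4 (m = 4/(-8 + 7) = 4/(-1) = 4*(-1) = -4)
g(O, J) = -4
f(R) = -9 - 608*R (f(R) = -9 + (R + R)*(-300 - 4) = -9 + (2*R)*(-304) = -9 - 608*R)
M = 10342 (M = -3 - (-9 - 608*(14 - 1*(-3))) = -3 - (-9 - 608*(14 + 3)) = -3 - (-9 - 608*17) = -3 - (-9 - 10336) = -3 - 1*(-10345) = -3 + 10345 = 10342)
√(M + (40 + 115*(-121))) = √(10342 + (40 + 115*(-121))) = √(10342 + (40 - 13915)) = √(10342 - 13875) = √(-3533) = I*√3533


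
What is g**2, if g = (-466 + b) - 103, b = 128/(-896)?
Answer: 15872256/49 ≈ 3.2392e+5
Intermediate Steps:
b = -1/7 (b = 128*(-1/896) = -1/7 ≈ -0.14286)
g = -3984/7 (g = (-466 - 1/7) - 103 = -3263/7 - 103 = -3984/7 ≈ -569.14)
g**2 = (-3984/7)**2 = 15872256/49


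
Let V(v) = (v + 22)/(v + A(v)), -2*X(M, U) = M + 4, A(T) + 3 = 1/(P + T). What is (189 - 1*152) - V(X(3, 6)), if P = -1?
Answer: 4810/121 ≈ 39.752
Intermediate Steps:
A(T) = -3 + 1/(-1 + T)
X(M, U) = -2 - M/2 (X(M, U) = -(M + 4)/2 = -(4 + M)/2 = -2 - M/2)
V(v) = (22 + v)/(v + (4 - 3*v)/(-1 + v)) (V(v) = (v + 22)/(v + (4 - 3*v)/(-1 + v)) = (22 + v)/(v + (4 - 3*v)/(-1 + v)))
(189 - 1*152) - V(X(3, 6)) = (189 - 1*152) - (-1 + (-2 - 1/2*3))*(22 + (-2 - 1/2*3))/(4 - 3*(-2 - 1/2*3) + (-2 - 1/2*3)*(-1 + (-2 - 1/2*3))) = (189 - 152) - (-1 + (-2 - 3/2))*(22 + (-2 - 3/2))/(4 - 3*(-2 - 3/2) + (-2 - 3/2)*(-1 + (-2 - 3/2))) = 37 - (-1 - 7/2)*(22 - 7/2)/(4 - 3*(-7/2) - 7*(-1 - 7/2)/2) = 37 - (-9)*37/((4 + 21/2 - 7/2*(-9/2))*2*2) = 37 - (-9)*37/((4 + 21/2 + 63/4)*2*2) = 37 - (-9)*37/(121/4*2*2) = 37 - 4*(-9)*37/(121*2*2) = 37 - 1*(-333/121) = 37 + 333/121 = 4810/121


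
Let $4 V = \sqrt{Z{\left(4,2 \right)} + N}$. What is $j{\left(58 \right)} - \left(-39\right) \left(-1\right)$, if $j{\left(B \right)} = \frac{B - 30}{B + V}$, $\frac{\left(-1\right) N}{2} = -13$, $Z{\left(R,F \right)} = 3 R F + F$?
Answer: $- \frac{517781}{13443} - \frac{56 \sqrt{13}}{13443} \approx -38.532$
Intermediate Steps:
$Z{\left(R,F \right)} = F + 3 F R$ ($Z{\left(R,F \right)} = 3 F R + F = F + 3 F R$)
$N = 26$ ($N = \left(-2\right) \left(-13\right) = 26$)
$V = \frac{\sqrt{13}}{2}$ ($V = \frac{\sqrt{2 \left(1 + 3 \cdot 4\right) + 26}}{4} = \frac{\sqrt{2 \left(1 + 12\right) + 26}}{4} = \frac{\sqrt{2 \cdot 13 + 26}}{4} = \frac{\sqrt{26 + 26}}{4} = \frac{\sqrt{52}}{4} = \frac{2 \sqrt{13}}{4} = \frac{\sqrt{13}}{2} \approx 1.8028$)
$j{\left(B \right)} = \frac{-30 + B}{B + \frac{\sqrt{13}}{2}}$ ($j{\left(B \right)} = \frac{B - 30}{B + \frac{\sqrt{13}}{2}} = \frac{-30 + B}{B + \frac{\sqrt{13}}{2}}$)
$j{\left(58 \right)} - \left(-39\right) \left(-1\right) = \frac{2 \left(-30 + 58\right)}{\sqrt{13} + 2 \cdot 58} - \left(-39\right) \left(-1\right) = 2 \frac{1}{\sqrt{13} + 116} \cdot 28 - 39 = 2 \frac{1}{116 + \sqrt{13}} \cdot 28 - 39 = \frac{56}{116 + \sqrt{13}} - 39 = -39 + \frac{56}{116 + \sqrt{13}}$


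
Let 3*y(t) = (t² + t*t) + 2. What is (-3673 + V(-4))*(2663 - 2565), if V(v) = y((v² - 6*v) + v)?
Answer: -825650/3 ≈ -2.7522e+5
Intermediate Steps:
y(t) = ⅔ + 2*t²/3 (y(t) = ((t² + t*t) + 2)/3 = ((t² + t²) + 2)/3 = (2*t² + 2)/3 = (2 + 2*t²)/3 = ⅔ + 2*t²/3)
V(v) = ⅔ + 2*(v² - 5*v)²/3 (V(v) = ⅔ + 2*((v² - 6*v) + v)²/3 = ⅔ + 2*(v² - 5*v)²/3)
(-3673 + V(-4))*(2663 - 2565) = (-3673 + (⅔ + (⅔)*(-4)²*(-5 - 4)²))*(2663 - 2565) = (-3673 + (⅔ + (⅔)*16*(-9)²))*98 = (-3673 + (⅔ + (⅔)*16*81))*98 = (-3673 + (⅔ + 864))*98 = (-3673 + 2594/3)*98 = -8425/3*98 = -825650/3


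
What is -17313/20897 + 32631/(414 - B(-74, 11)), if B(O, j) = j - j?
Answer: 224907475/2883786 ≈ 77.990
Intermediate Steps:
B(O, j) = 0
-17313/20897 + 32631/(414 - B(-74, 11)) = -17313/20897 + 32631/(414 - 1*0) = -17313*1/20897 + 32631/(414 + 0) = -17313/20897 + 32631/414 = -17313/20897 + 32631*(1/414) = -17313/20897 + 10877/138 = 224907475/2883786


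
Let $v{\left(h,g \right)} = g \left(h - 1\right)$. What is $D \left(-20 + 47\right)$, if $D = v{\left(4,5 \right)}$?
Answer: $405$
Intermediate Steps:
$v{\left(h,g \right)} = g \left(-1 + h\right)$
$D = 15$ ($D = 5 \left(-1 + 4\right) = 5 \cdot 3 = 15$)
$D \left(-20 + 47\right) = 15 \left(-20 + 47\right) = 15 \cdot 27 = 405$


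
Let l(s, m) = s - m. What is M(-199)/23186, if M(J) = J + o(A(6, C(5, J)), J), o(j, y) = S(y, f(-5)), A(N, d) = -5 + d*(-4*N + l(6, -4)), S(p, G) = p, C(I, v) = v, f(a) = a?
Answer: -199/11593 ≈ -0.017166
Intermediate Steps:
A(N, d) = -5 + d*(10 - 4*N) (A(N, d) = -5 + d*(-4*N + (6 - 1*(-4))) = -5 + d*(-4*N + (6 + 4)) = -5 + d*(-4*N + 10) = -5 + d*(10 - 4*N))
o(j, y) = y
M(J) = 2*J (M(J) = J + J = 2*J)
M(-199)/23186 = (2*(-199))/23186 = -398*1/23186 = -199/11593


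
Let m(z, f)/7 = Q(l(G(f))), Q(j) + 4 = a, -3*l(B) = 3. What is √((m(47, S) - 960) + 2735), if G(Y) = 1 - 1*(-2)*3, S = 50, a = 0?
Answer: √1747 ≈ 41.797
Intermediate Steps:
G(Y) = 7 (G(Y) = 1 + 2*3 = 1 + 6 = 7)
l(B) = -1 (l(B) = -⅓*3 = -1)
Q(j) = -4 (Q(j) = -4 + 0 = -4)
m(z, f) = -28 (m(z, f) = 7*(-4) = -28)
√((m(47, S) - 960) + 2735) = √((-28 - 960) + 2735) = √(-988 + 2735) = √1747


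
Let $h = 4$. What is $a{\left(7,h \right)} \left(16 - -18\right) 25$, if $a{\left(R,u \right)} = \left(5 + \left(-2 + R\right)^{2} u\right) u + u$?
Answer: $360400$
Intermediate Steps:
$a{\left(R,u \right)} = u + u \left(5 + u \left(-2 + R\right)^{2}\right)$ ($a{\left(R,u \right)} = \left(5 + u \left(-2 + R\right)^{2}\right) u + u = u \left(5 + u \left(-2 + R\right)^{2}\right) + u = u + u \left(5 + u \left(-2 + R\right)^{2}\right)$)
$a{\left(7,h \right)} \left(16 - -18\right) 25 = 4 \left(6 + 4 \left(-2 + 7\right)^{2}\right) \left(16 - -18\right) 25 = 4 \left(6 + 4 \cdot 5^{2}\right) \left(16 + 18\right) 25 = 4 \left(6 + 4 \cdot 25\right) 34 \cdot 25 = 4 \left(6 + 100\right) 34 \cdot 25 = 4 \cdot 106 \cdot 34 \cdot 25 = 424 \cdot 34 \cdot 25 = 14416 \cdot 25 = 360400$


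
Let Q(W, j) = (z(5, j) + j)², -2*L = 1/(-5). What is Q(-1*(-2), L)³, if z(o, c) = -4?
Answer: 3518743761/1000000 ≈ 3518.7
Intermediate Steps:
L = ⅒ (L = -½/(-5) = -½*(-⅕) = ⅒ ≈ 0.10000)
Q(W, j) = (-4 + j)²
Q(-1*(-2), L)³ = ((-4 + ⅒)²)³ = ((-39/10)²)³ = (1521/100)³ = 3518743761/1000000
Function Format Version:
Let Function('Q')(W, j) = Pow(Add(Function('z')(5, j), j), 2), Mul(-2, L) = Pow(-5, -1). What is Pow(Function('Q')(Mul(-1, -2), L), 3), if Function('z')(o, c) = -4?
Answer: Rational(3518743761, 1000000) ≈ 3518.7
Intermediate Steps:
L = Rational(1, 10) (L = Mul(Rational(-1, 2), Pow(-5, -1)) = Mul(Rational(-1, 2), Rational(-1, 5)) = Rational(1, 10) ≈ 0.10000)
Function('Q')(W, j) = Pow(Add(-4, j), 2)
Pow(Function('Q')(Mul(-1, -2), L), 3) = Pow(Pow(Add(-4, Rational(1, 10)), 2), 3) = Pow(Pow(Rational(-39, 10), 2), 3) = Pow(Rational(1521, 100), 3) = Rational(3518743761, 1000000)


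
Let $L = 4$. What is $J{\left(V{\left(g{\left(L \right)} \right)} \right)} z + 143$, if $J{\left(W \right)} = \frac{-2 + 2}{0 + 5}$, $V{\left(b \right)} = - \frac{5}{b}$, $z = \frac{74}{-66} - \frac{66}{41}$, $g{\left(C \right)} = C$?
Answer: $143$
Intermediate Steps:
$z = - \frac{3695}{1353}$ ($z = 74 \left(- \frac{1}{66}\right) - \frac{66}{41} = - \frac{37}{33} - \frac{66}{41} = - \frac{3695}{1353} \approx -2.731$)
$J{\left(W \right)} = 0$ ($J{\left(W \right)} = \frac{0}{5} = 0 \cdot \frac{1}{5} = 0$)
$J{\left(V{\left(g{\left(L \right)} \right)} \right)} z + 143 = 0 \left(- \frac{3695}{1353}\right) + 143 = 0 + 143 = 143$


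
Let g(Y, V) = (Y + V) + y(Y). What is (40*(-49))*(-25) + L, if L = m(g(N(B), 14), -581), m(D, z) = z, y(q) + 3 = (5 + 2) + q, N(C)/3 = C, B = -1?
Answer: 48419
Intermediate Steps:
N(C) = 3*C
y(q) = 4 + q (y(q) = -3 + ((5 + 2) + q) = -3 + (7 + q) = 4 + q)
g(Y, V) = 4 + V + 2*Y (g(Y, V) = (Y + V) + (4 + Y) = (V + Y) + (4 + Y) = 4 + V + 2*Y)
L = -581
(40*(-49))*(-25) + L = (40*(-49))*(-25) - 581 = -1960*(-25) - 581 = 49000 - 581 = 48419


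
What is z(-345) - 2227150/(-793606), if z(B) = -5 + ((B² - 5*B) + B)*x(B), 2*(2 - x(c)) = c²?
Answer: -5686474080695395/793606 ≈ -7.1654e+9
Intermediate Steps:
x(c) = 2 - c²/2
z(B) = -5 + (2 - B²/2)*(B² - 4*B) (z(B) = -5 + ((B² - 5*B) + B)*(2 - B²/2) = -5 + (B² - 4*B)*(2 - B²/2) = -5 + (2 - B²/2)*(B² - 4*B))
z(-345) - 2227150/(-793606) = (-5 + (½)*(-345)²*(4 - 1*(-345)²) + 2*(-345)*(-4 + (-345)²)) - 2227150/(-793606) = (-5 + (½)*119025*(4 - 1*119025) + 2*(-345)*(-4 + 119025)) - 2227150*(-1/793606) = (-5 + (½)*119025*(4 - 119025) + 2*(-345)*119021) + 1113575/396803 = (-5 + (½)*119025*(-119021) - 82124490) + 1113575/396803 = (-5 - 14166474525/2 - 82124490) + 1113575/396803 = -14330723515/2 + 1113575/396803 = -5686474080695395/793606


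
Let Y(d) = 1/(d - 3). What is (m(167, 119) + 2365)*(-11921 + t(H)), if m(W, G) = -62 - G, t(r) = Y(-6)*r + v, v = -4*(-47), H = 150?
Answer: -25661272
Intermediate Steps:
Y(d) = 1/(-3 + d)
v = 188
t(r) = 188 - r/9 (t(r) = r/(-3 - 6) + 188 = r/(-9) + 188 = -r/9 + 188 = 188 - r/9)
(m(167, 119) + 2365)*(-11921 + t(H)) = ((-62 - 1*119) + 2365)*(-11921 + (188 - ⅑*150)) = ((-62 - 119) + 2365)*(-11921 + (188 - 50/3)) = (-181 + 2365)*(-11921 + 514/3) = 2184*(-35249/3) = -25661272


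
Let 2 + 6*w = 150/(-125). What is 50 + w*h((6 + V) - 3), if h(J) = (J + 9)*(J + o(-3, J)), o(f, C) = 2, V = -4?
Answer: 686/15 ≈ 45.733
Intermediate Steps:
h(J) = (2 + J)*(9 + J) (h(J) = (J + 9)*(J + 2) = (9 + J)*(2 + J) = (2 + J)*(9 + J))
w = -8/15 (w = -⅓ + (150/(-125))/6 = -⅓ + (150*(-1/125))/6 = -⅓ + (⅙)*(-6/5) = -⅓ - ⅕ = -8/15 ≈ -0.53333)
50 + w*h((6 + V) - 3) = 50 - 8*(18 + ((6 - 4) - 3)² + 11*((6 - 4) - 3))/15 = 50 - 8*(18 + (2 - 3)² + 11*(2 - 3))/15 = 50 - 8*(18 + (-1)² + 11*(-1))/15 = 50 - 8*(18 + 1 - 11)/15 = 50 - 8/15*8 = 50 - 64/15 = 686/15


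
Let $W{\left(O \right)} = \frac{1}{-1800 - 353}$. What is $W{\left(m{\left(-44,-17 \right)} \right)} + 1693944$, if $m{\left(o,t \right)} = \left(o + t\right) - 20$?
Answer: $\frac{3647061431}{2153} \approx 1.6939 \cdot 10^{6}$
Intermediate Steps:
$m{\left(o,t \right)} = -20 + o + t$ ($m{\left(o,t \right)} = \left(o + t\right) - 20 = -20 + o + t$)
$W{\left(O \right)} = - \frac{1}{2153}$ ($W{\left(O \right)} = \frac{1}{-2153} = - \frac{1}{2153}$)
$W{\left(m{\left(-44,-17 \right)} \right)} + 1693944 = - \frac{1}{2153} + 1693944 = \frac{3647061431}{2153}$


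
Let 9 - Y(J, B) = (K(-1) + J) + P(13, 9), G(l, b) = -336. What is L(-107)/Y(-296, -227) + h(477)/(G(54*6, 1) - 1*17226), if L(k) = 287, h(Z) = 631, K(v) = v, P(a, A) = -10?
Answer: 2420449/2774796 ≈ 0.87230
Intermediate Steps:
Y(J, B) = 20 - J (Y(J, B) = 9 - ((-1 + J) - 10) = 9 - (-11 + J) = 9 + (11 - J) = 20 - J)
L(-107)/Y(-296, -227) + h(477)/(G(54*6, 1) - 1*17226) = 287/(20 - 1*(-296)) + 631/(-336 - 1*17226) = 287/(20 + 296) + 631/(-336 - 17226) = 287/316 + 631/(-17562) = 287*(1/316) + 631*(-1/17562) = 287/316 - 631/17562 = 2420449/2774796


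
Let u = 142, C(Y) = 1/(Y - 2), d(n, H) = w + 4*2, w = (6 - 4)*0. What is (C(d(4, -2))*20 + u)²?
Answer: 190096/9 ≈ 21122.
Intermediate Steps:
w = 0 (w = 2*0 = 0)
d(n, H) = 8 (d(n, H) = 0 + 4*2 = 0 + 8 = 8)
C(Y) = 1/(-2 + Y)
(C(d(4, -2))*20 + u)² = (20/(-2 + 8) + 142)² = (20/6 + 142)² = ((⅙)*20 + 142)² = (10/3 + 142)² = (436/3)² = 190096/9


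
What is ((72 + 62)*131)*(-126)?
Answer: -2211804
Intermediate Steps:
((72 + 62)*131)*(-126) = (134*131)*(-126) = 17554*(-126) = -2211804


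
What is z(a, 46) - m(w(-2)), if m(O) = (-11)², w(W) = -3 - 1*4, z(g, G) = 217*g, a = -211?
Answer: -45908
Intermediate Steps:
w(W) = -7 (w(W) = -3 - 4 = -7)
m(O) = 121
z(a, 46) - m(w(-2)) = 217*(-211) - 1*121 = -45787 - 121 = -45908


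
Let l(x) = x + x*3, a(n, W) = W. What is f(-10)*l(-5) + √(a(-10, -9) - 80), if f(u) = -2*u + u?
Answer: -200 + I*√89 ≈ -200.0 + 9.434*I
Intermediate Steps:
f(u) = -u
l(x) = 4*x (l(x) = x + 3*x = 4*x)
f(-10)*l(-5) + √(a(-10, -9) - 80) = (-1*(-10))*(4*(-5)) + √(-9 - 80) = 10*(-20) + √(-89) = -200 + I*√89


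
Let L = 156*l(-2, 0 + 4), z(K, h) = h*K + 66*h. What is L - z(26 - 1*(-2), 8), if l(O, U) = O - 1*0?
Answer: -1064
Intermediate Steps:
l(O, U) = O (l(O, U) = O + 0 = O)
z(K, h) = 66*h + K*h (z(K, h) = K*h + 66*h = 66*h + K*h)
L = -312 (L = 156*(-2) = -312)
L - z(26 - 1*(-2), 8) = -312 - 8*(66 + (26 - 1*(-2))) = -312 - 8*(66 + (26 + 2)) = -312 - 8*(66 + 28) = -312 - 8*94 = -312 - 1*752 = -312 - 752 = -1064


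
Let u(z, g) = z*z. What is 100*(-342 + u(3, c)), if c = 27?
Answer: -33300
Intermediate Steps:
u(z, g) = z²
100*(-342 + u(3, c)) = 100*(-342 + 3²) = 100*(-342 + 9) = 100*(-333) = -33300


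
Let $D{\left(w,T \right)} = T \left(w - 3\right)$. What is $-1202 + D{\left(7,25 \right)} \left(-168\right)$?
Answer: $-18002$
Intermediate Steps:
$D{\left(w,T \right)} = T \left(-3 + w\right)$
$-1202 + D{\left(7,25 \right)} \left(-168\right) = -1202 + 25 \left(-3 + 7\right) \left(-168\right) = -1202 + 25 \cdot 4 \left(-168\right) = -1202 + 100 \left(-168\right) = -1202 - 16800 = -18002$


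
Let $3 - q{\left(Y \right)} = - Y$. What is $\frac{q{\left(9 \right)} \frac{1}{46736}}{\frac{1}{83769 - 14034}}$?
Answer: $\frac{209205}{11684} \approx 17.905$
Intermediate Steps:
$q{\left(Y \right)} = 3 + Y$ ($q{\left(Y \right)} = 3 - - Y = 3 + Y$)
$\frac{q{\left(9 \right)} \frac{1}{46736}}{\frac{1}{83769 - 14034}} = \frac{\left(3 + 9\right) \frac{1}{46736}}{\frac{1}{83769 - 14034}} = \frac{12 \cdot \frac{1}{46736}}{\frac{1}{69735}} = \frac{3 \frac{1}{\frac{1}{69735}}}{11684} = \frac{3}{11684} \cdot 69735 = \frac{209205}{11684}$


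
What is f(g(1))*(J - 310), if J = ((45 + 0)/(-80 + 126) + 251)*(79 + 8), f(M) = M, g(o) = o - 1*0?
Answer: 994157/46 ≈ 21612.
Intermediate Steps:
g(o) = o (g(o) = o + 0 = o)
J = 1008417/46 (J = (45/46 + 251)*87 = (11591/46)*87 = 1008417/46 ≈ 21922.)
f(g(1))*(J - 310) = 1*(1008417/46 - 310) = 1*(994157/46) = 994157/46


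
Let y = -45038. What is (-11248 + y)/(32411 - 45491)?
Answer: 9381/2180 ≈ 4.3032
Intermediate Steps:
(-11248 + y)/(32411 - 45491) = (-11248 - 45038)/(32411 - 45491) = -56286/(-13080) = -56286*(-1/13080) = 9381/2180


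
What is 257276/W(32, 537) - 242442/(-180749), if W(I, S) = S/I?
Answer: 1488206342522/97062213 ≈ 15333.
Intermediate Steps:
257276/W(32, 537) - 242442/(-180749) = 257276/((537/32)) - 242442/(-180749) = 257276/((537*(1/32))) - 242442*(-1/180749) = 257276/(537/32) + 242442/180749 = 257276*(32/537) + 242442/180749 = 8232832/537 + 242442/180749 = 1488206342522/97062213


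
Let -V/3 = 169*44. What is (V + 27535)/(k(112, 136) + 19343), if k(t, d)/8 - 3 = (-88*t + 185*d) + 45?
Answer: 5227/142159 ≈ 0.036769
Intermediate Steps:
V = -22308 (V = -507*44 = -3*7436 = -22308)
k(t, d) = 384 - 704*t + 1480*d (k(t, d) = 24 + 8*((-88*t + 185*d) + 45) = 24 + 8*(45 - 88*t + 185*d) = 24 + (360 - 704*t + 1480*d) = 384 - 704*t + 1480*d)
(V + 27535)/(k(112, 136) + 19343) = (-22308 + 27535)/((384 - 704*112 + 1480*136) + 19343) = 5227/((384 - 78848 + 201280) + 19343) = 5227/(122816 + 19343) = 5227/142159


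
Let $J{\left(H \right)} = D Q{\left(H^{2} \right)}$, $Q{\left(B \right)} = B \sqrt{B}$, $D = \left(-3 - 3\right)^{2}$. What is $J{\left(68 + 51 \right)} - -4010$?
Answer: $60669734$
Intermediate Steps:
$D = 36$ ($D = \left(-6\right)^{2} = 36$)
$Q{\left(B \right)} = B^{\frac{3}{2}}$
$J{\left(H \right)} = 36 \left(H^{2}\right)^{\frac{3}{2}}$
$J{\left(68 + 51 \right)} - -4010 = 36 \left(\left(68 + 51\right)^{2}\right)^{\frac{3}{2}} - -4010 = 36 \left(119^{2}\right)^{\frac{3}{2}} + 4010 = 36 \cdot 14161^{\frac{3}{2}} + 4010 = 36 \cdot 1685159 + 4010 = 60665724 + 4010 = 60669734$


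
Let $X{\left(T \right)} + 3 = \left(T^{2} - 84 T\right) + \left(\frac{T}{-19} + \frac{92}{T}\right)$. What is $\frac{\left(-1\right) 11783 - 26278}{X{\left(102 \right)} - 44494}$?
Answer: $\frac{36881109}{41342837} \approx 0.89208$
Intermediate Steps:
$X{\left(T \right)} = -3 + T^{2} + \frac{92}{T} - \frac{1597 T}{19}$ ($X{\left(T \right)} = -3 + \left(\left(T^{2} - 84 T\right) + \left(\frac{T}{-19} + \frac{92}{T}\right)\right) = -3 + \left(\left(T^{2} - 84 T\right) + \left(T \left(- \frac{1}{19}\right) + \frac{92}{T}\right)\right) = -3 - \left(- T^{2} - \frac{92}{T} + \frac{1597 T}{19}\right) = -3 + \left(T^{2} + \frac{92}{T} - \frac{1597 T}{19}\right) = -3 + T^{2} + \frac{92}{T} - \frac{1597 T}{19}$)
$\frac{\left(-1\right) 11783 - 26278}{X{\left(102 \right)} - 44494} = \frac{\left(-1\right) 11783 - 26278}{\left(-3 + 102^{2} + \frac{92}{102} - \frac{162894}{19}\right) - 44494} = \frac{-11783 - 26278}{\left(-3 + 10404 + 92 \cdot \frac{1}{102} - \frac{162894}{19}\right) - 44494} = - \frac{38061}{\left(-3 + 10404 + \frac{46}{51} - \frac{162894}{19}\right) - 44494} = - \frac{38061}{\frac{1771849}{969} - 44494} = - \frac{38061}{- \frac{41342837}{969}} = \left(-38061\right) \left(- \frac{969}{41342837}\right) = \frac{36881109}{41342837}$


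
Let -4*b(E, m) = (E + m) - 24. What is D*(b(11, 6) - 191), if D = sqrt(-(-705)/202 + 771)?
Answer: -2271*sqrt(3511366)/808 ≈ -5266.8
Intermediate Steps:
D = 3*sqrt(3511366)/202 (D = sqrt(-(-705)/202 + 771) = sqrt(-1*(-705/202) + 771) = sqrt(705/202 + 771) = sqrt(156447/202) = 3*sqrt(3511366)/202 ≈ 27.830)
b(E, m) = 6 - E/4 - m/4 (b(E, m) = -((E + m) - 24)/4 = -(-24 + E + m)/4 = 6 - E/4 - m/4)
D*(b(11, 6) - 191) = (3*sqrt(3511366)/202)*((6 - 1/4*11 - 1/4*6) - 191) = (3*sqrt(3511366)/202)*((6 - 11/4 - 3/2) - 191) = (3*sqrt(3511366)/202)*(7/4 - 191) = (3*sqrt(3511366)/202)*(-757/4) = -2271*sqrt(3511366)/808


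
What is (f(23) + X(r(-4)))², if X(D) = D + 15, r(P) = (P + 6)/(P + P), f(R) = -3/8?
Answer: 13225/64 ≈ 206.64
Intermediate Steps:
f(R) = -3/8 (f(R) = -3*⅛ = -3/8)
r(P) = (6 + P)/(2*P) (r(P) = (6 + P)/((2*P)) = (6 + P)*(1/(2*P)) = (6 + P)/(2*P))
X(D) = 15 + D
(f(23) + X(r(-4)))² = (-3/8 + (15 + (½)*(6 - 4)/(-4)))² = (-3/8 + (15 + (½)*(-¼)*2))² = (-3/8 + (15 - ¼))² = (-3/8 + 59/4)² = (115/8)² = 13225/64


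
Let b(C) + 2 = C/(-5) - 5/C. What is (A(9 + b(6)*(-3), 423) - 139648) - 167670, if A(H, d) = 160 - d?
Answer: -307581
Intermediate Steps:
b(C) = -2 - 5/C - C/5 (b(C) = -2 + (C/(-5) - 5/C) = -2 + (C*(-1/5) - 5/C) = -2 + (-C/5 - 5/C) = -2 + (-5/C - C/5) = -2 - 5/C - C/5)
(A(9 + b(6)*(-3), 423) - 139648) - 167670 = ((160 - 1*423) - 139648) - 167670 = ((160 - 423) - 139648) - 167670 = (-263 - 139648) - 167670 = -139911 - 167670 = -307581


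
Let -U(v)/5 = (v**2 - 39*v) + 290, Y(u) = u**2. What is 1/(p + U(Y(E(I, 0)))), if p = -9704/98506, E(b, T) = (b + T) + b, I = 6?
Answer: -49253/3794948502 ≈ -1.2979e-5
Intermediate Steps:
E(b, T) = T + 2*b (E(b, T) = (T + b) + b = T + 2*b)
p = -4852/49253 (p = -9704*1/98506 = -4852/49253 ≈ -0.098512)
U(v) = -1450 - 5*v**2 + 195*v (U(v) = -5*((v**2 - 39*v) + 290) = -5*(290 + v**2 - 39*v) = -1450 - 5*v**2 + 195*v)
1/(p + U(Y(E(I, 0)))) = 1/(-4852/49253 + (-1450 - 5*(0 + 2*6)**4 + 195*(0 + 2*6)**2)) = 1/(-4852/49253 + (-1450 - 5*(0 + 12)**4 + 195*(0 + 12)**2)) = 1/(-4852/49253 + (-1450 - 5*(12**2)**2 + 195*12**2)) = 1/(-4852/49253 + (-1450 - 5*144**2 + 195*144)) = 1/(-4852/49253 + (-1450 - 5*20736 + 28080)) = 1/(-4852/49253 + (-1450 - 103680 + 28080)) = 1/(-4852/49253 - 77050) = 1/(-3794948502/49253) = -49253/3794948502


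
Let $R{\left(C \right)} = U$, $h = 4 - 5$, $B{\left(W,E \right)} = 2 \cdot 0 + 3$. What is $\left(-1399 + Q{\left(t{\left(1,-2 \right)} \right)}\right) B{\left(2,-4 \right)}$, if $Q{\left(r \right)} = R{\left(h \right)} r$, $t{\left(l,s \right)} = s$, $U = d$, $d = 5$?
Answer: $-4227$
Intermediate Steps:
$B{\left(W,E \right)} = 3$ ($B{\left(W,E \right)} = 0 + 3 = 3$)
$U = 5$
$h = -1$ ($h = 4 - 5 = -1$)
$R{\left(C \right)} = 5$
$Q{\left(r \right)} = 5 r$
$\left(-1399 + Q{\left(t{\left(1,-2 \right)} \right)}\right) B{\left(2,-4 \right)} = \left(-1399 + 5 \left(-2\right)\right) 3 = \left(-1399 - 10\right) 3 = \left(-1409\right) 3 = -4227$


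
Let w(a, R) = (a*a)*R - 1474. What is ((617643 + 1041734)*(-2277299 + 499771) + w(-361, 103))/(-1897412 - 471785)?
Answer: 2949575658467/2369197 ≈ 1.2450e+6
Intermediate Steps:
w(a, R) = -1474 + R*a**2 (w(a, R) = a**2*R - 1474 = R*a**2 - 1474 = -1474 + R*a**2)
((617643 + 1041734)*(-2277299 + 499771) + w(-361, 103))/(-1897412 - 471785) = ((617643 + 1041734)*(-2277299 + 499771) + (-1474 + 103*(-361)**2))/(-1897412 - 471785) = (1659377*(-1777528) + (-1474 + 103*130321))/(-2369197) = (-2949589080056 + (-1474 + 13423063))*(-1/2369197) = (-2949589080056 + 13421589)*(-1/2369197) = -2949575658467*(-1/2369197) = 2949575658467/2369197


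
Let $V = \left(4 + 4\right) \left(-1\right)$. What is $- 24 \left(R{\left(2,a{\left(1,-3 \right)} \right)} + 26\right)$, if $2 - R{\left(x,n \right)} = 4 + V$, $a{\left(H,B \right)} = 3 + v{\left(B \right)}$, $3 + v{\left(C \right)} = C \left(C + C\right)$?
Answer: $-768$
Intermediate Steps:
$v{\left(C \right)} = -3 + 2 C^{2}$ ($v{\left(C \right)} = -3 + C \left(C + C\right) = -3 + C 2 C = -3 + 2 C^{2}$)
$V = -8$ ($V = 8 \left(-1\right) = -8$)
$a{\left(H,B \right)} = 2 B^{2}$ ($a{\left(H,B \right)} = 3 + \left(-3 + 2 B^{2}\right) = 2 B^{2}$)
$R{\left(x,n \right)} = 6$ ($R{\left(x,n \right)} = 2 - \left(4 - 8\right) = 2 - -4 = 2 + 4 = 6$)
$- 24 \left(R{\left(2,a{\left(1,-3 \right)} \right)} + 26\right) = - 24 \left(6 + 26\right) = \left(-24\right) 32 = -768$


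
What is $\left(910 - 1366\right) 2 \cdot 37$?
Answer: $-33744$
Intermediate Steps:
$\left(910 - 1366\right) 2 \cdot 37 = \left(-456\right) 74 = -33744$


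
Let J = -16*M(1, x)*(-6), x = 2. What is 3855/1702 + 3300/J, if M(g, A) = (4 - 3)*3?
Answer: 280285/20424 ≈ 13.723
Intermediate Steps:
M(g, A) = 3 (M(g, A) = 1*3 = 3)
J = 288 (J = -16*3*(-6) = -48*(-6) = 288)
3855/1702 + 3300/J = 3855/1702 + 3300/288 = 3855*(1/1702) + 3300*(1/288) = 3855/1702 + 275/24 = 280285/20424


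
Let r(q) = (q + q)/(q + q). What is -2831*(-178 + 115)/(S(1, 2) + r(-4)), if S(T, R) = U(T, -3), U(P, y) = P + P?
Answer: 59451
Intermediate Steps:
U(P, y) = 2*P
r(q) = 1 (r(q) = (2*q)/((2*q)) = (2*q)*(1/(2*q)) = 1)
S(T, R) = 2*T
-2831*(-178 + 115)/(S(1, 2) + r(-4)) = -2831*(-178 + 115)/(2*1 + 1) = -(-178353)/(2 + 1) = -(-178353)/3 = -2831*(-21) = 59451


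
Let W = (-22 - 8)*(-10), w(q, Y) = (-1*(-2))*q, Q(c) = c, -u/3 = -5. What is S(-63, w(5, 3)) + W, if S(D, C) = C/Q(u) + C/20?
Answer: 1807/6 ≈ 301.17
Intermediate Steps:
u = 15 (u = -3*(-5) = 15)
w(q, Y) = 2*q
W = 300 (W = -30*(-10) = 300)
S(D, C) = 7*C/60 (S(D, C) = C/15 + C/20 = 7*C/60)
S(-63, w(5, 3)) + W = 7*(2*5)/60 + 300 = (7/60)*10 + 300 = 7/6 + 300 = 1807/6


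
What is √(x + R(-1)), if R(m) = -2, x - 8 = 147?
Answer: 3*√17 ≈ 12.369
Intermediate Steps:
x = 155 (x = 8 + 147 = 155)
√(x + R(-1)) = √(155 - 2) = √153 = 3*√17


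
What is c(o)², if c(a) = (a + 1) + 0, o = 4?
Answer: 25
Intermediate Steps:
c(a) = 1 + a (c(a) = (1 + a) + 0 = 1 + a)
c(o)² = (1 + 4)² = 5² = 25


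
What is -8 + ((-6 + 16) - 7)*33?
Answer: 91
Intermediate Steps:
-8 + ((-6 + 16) - 7)*33 = -8 + (10 - 7)*33 = -8 + 3*33 = -8 + 99 = 91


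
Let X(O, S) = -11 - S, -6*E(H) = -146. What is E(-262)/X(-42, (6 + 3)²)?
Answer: -73/276 ≈ -0.26449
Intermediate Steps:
E(H) = 73/3 (E(H) = -⅙*(-146) = 73/3)
E(-262)/X(-42, (6 + 3)²) = 73/(3*(-11 - (6 + 3)²)) = 73/(3*(-11 - 1*9²)) = 73/(3*(-11 - 1*81)) = 73/(3*(-11 - 81)) = (73/3)/(-92) = (73/3)*(-1/92) = -73/276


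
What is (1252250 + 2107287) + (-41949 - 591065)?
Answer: 2726523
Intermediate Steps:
(1252250 + 2107287) + (-41949 - 591065) = 3359537 - 633014 = 2726523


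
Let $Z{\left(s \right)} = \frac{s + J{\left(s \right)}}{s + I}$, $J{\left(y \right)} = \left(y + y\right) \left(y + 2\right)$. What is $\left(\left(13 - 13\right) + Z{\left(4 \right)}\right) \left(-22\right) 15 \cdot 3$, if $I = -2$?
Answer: $-25740$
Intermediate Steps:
$J{\left(y \right)} = 2 y \left(2 + y\right)$
$Z{\left(s \right)} = \frac{s + 2 s \left(2 + s\right)}{-2 + s}$ ($Z{\left(s \right)} = \frac{s + 2 s \left(2 + s\right)}{s - 2} = \frac{s + 2 s \left(2 + s\right)}{-2 + s}$)
$\left(\left(13 - 13\right) + Z{\left(4 \right)}\right) \left(-22\right) 15 \cdot 3 = \left(\left(13 - 13\right) + \frac{4 \left(5 + 2 \cdot 4\right)}{-2 + 4}\right) \left(-22\right) 15 \cdot 3 = \left(0 + \frac{4 \left(5 + 8\right)}{2}\right) \left(-22\right) 45 = \left(0 + 4 \cdot \frac{1}{2} \cdot 13\right) \left(-22\right) 45 = \left(0 + 26\right) \left(-22\right) 45 = 26 \left(-22\right) 45 = \left(-572\right) 45 = -25740$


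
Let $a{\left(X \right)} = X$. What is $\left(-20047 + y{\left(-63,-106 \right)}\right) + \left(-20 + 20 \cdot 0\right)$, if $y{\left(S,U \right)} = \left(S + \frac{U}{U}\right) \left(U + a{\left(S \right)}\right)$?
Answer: $-9589$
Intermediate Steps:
$y{\left(S,U \right)} = \left(1 + S\right) \left(S + U\right)$ ($y{\left(S,U \right)} = \left(S + \frac{U}{U}\right) \left(U + S\right) = \left(S + 1\right) \left(S + U\right) = \left(1 + S\right) \left(S + U\right)$)
$\left(-20047 + y{\left(-63,-106 \right)}\right) + \left(-20 + 20 \cdot 0\right) = \left(-20047 - \left(-6509 - 3969\right)\right) + \left(-20 + 20 \cdot 0\right) = \left(-20047 + \left(-63 - 106 + 3969 + 6678\right)\right) + \left(-20 + 0\right) = \left(-20047 + 10478\right) - 20 = -9569 - 20 = -9589$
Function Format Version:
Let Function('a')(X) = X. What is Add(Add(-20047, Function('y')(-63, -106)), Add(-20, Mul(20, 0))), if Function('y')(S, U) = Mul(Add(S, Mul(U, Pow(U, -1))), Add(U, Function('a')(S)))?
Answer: -9589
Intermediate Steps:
Function('y')(S, U) = Mul(Add(1, S), Add(S, U)) (Function('y')(S, U) = Mul(Add(S, Mul(U, Pow(U, -1))), Add(U, S)) = Mul(Add(S, 1), Add(S, U)) = Mul(Add(1, S), Add(S, U)))
Add(Add(-20047, Function('y')(-63, -106)), Add(-20, Mul(20, 0))) = Add(Add(-20047, Add(-63, -106, Pow(-63, 2), Mul(-63, -106))), Add(-20, Mul(20, 0))) = Add(Add(-20047, Add(-63, -106, 3969, 6678)), Add(-20, 0)) = Add(Add(-20047, 10478), -20) = Add(-9569, -20) = -9589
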